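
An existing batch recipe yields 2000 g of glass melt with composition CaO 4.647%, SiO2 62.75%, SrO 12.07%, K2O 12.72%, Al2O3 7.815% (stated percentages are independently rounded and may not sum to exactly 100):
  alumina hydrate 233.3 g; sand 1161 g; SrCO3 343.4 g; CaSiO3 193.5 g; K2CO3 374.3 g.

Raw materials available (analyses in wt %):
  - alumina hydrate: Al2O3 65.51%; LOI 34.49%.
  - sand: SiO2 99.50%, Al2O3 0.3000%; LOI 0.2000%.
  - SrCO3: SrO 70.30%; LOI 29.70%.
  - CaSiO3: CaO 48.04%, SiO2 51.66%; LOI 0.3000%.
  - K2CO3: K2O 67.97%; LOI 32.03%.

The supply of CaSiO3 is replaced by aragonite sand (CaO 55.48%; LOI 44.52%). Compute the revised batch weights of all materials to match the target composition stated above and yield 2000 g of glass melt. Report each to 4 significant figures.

The working math runs at full precision through every step. Mid-chain values appear rounded to 4 significant digits when written out; every reported value is rounded once only; all derived quantities (yield, ignition loss, totals, five oxide percentages, glass mass) are re-derived using the weight values at 2000 g of glass at full precision, as set out in the problem or the answer.
Oxide mass targets, per 2000 g glass melt:
  CaO: 4.647% × 2000 = 92.94 g
  SiO2: 62.75% × 2000 = 1255 g
  SrO: 12.07% × 2000 = 241.4 g
  K2O: 12.72% × 2000 = 254.4 g
  Al2O3: 7.815% × 2000 = 156.3 g
A balance pass over the oxides, given the weights on record, at the basis given (every target is met by its sum once rounding is allowed for):
  CaO: 167.5·0.5548 = 92.93 g (target 92.94 g)
  SiO2: 1261·0.9950 = 1255 g (target 1255 g)
  SrO: 343.4·0.7030 = 241.4 g (target 241.4 g)
  K2O: 374.3·0.6797 = 254.4 g (target 254.4 g)
  Al2O3: 232.8·0.6551 + 1261·0.003000 = 156.3 g (target 156.3 g)
Glass-mass sanity pass: batch total minus LOI = 2000 g (per-oxide target masses sum to 2000 g; the stated basis being 2000 g — a pure rounding effect).
Total batch = Σ batch = 2379 g; LOI loss = Σ batch·LOI = 379.3 g; yield = glass ÷ total batch = 84.06%.

Revised batch per 2000 g glass melt:
  alumina hydrate: 232.8 g
  sand: 1261 g
  SrCO3: 343.4 g
  aragonite sand: 167.5 g
  K2CO3: 374.3 g
Total batch = 2379 g; LOI loss = 379.3 g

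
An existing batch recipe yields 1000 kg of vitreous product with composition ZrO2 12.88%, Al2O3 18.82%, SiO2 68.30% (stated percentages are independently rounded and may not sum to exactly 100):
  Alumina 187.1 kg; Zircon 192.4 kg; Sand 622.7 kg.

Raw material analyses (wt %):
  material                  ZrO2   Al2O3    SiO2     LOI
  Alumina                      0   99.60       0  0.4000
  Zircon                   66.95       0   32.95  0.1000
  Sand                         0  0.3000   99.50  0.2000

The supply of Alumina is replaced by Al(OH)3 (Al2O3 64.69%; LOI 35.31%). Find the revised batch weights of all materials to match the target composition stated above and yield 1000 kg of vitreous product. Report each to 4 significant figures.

The working math maintains full precision at all times — intermediates are printed (rounded to 4 significant figures) as written; every reported number is rounded a single time — derived quantities (totals, net glass mass, ignition loss, yield, the three compositions) are rebuilt at exact precision using the weight values at 1000 kg of glass, as set out in the question or the answer.
Target oxide masses per 1000 kg vitreous product:
  ZrO2: 12.88% × 1000 = 128.8 kg
  Al2O3: 18.82% × 1000 = 188.2 kg
  SiO2: 68.30% × 1000 = 683.0 kg
Oxide-by-oxide audit from the weights as reported, versus the basis set out (summed amounts equal target values exact up to rounding of places):
  ZrO2: 192.4·0.6695 = 128.8 kg (target 128.8 kg)
  Al2O3: 288.0·0.6469 + 622.7·0.003000 = 188.2 kg (target 188.2 kg)
  SiO2: 192.4·0.3295 + 622.7·0.9950 = 683.0 kg (target 683.0 kg)
Consistency of the glass mass: total charge less LOI = 1000 kg (targets for the oxides total 1000 kg; against the stated basis, 1000 kg — gaps are rounding artifacts).
Whole-batch sum: Σ batch = 1103 kg; the LOI term Σ batch·LOI equals 103.1 kg; the yield ratio, glass ÷ batch: 90.65%.

Revised batch per 1000 kg vitreous product:
  Al(OH)3: 288.0 kg
  Zircon: 192.4 kg
  Sand: 622.7 kg
Total batch = 1103 kg; LOI loss = 103.1 kg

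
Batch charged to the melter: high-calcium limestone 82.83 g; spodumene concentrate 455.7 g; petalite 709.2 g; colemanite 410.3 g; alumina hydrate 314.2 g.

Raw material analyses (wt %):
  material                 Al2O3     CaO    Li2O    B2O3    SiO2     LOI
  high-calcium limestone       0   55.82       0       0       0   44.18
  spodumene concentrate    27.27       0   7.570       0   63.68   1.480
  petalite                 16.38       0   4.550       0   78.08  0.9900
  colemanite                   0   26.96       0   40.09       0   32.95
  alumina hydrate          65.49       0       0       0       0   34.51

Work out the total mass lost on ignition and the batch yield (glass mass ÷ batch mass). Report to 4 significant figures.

Every computation keeps full precision from first step to last. Values along the way are shown, with 4-significant-figure rounding, across the worked steps. Each reported number sees exactly one rounding. The derived quantities (yield, ignition loss, the totals, the five compositions, net glass mass) are recomputed starting from the weights per 1678 g of glass in full float precision, as they appear in problem or answer.
Material-by-material LOI:
  high-calcium limestone: 82.83 × 0.4418 = 36.59 g
  spodumene concentrate: 455.7 × 0.01480 = 6.744 g
  petalite: 709.2 × 0.009900 = 7.021 g
  colemanite: 410.3 × 0.3295 = 135.2 g
  alumina hydrate: 314.2 × 0.3451 = 108.4 g
Total LOI = 294.0 g
Glass = batch − LOI = 1972 − 294.0 = 1678 g

LOI loss = 294.0 g; glass = 1678 g; yield = 85.09%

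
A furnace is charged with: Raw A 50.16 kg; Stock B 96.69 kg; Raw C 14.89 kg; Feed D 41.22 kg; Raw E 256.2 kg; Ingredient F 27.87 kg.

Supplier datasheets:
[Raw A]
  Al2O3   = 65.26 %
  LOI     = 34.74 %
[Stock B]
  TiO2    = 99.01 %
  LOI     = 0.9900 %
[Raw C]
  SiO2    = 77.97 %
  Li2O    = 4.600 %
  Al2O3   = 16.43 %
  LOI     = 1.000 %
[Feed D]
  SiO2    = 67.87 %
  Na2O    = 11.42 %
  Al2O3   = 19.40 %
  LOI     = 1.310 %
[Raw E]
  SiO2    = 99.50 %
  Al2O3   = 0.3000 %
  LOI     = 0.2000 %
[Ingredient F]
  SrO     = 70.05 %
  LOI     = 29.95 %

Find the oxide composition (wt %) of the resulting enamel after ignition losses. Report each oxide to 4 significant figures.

Glass mass = 459.1 kg (batch 487.0 − LOI 27.93).
Composition: SiO2 64.15%, SrO 4.252%, Li2O 0.1492%, TiO2 20.85%, Na2O 1.025%, Al2O3 9.572%

Every computation holds full float precision from first step to last — intermediates appear rounded off to 4 significant figures on the page — each reported figure undergoes a single rounding. The derived quantities, including the six compositions, ignition loss, glass mass, totals, the yield, are carried starting from the weights per 459.1 kg of glass at exact precision, as written in either problem or answer.
Per-oxide mass from batch:
  SiO2: 14.89·0.7797 + 41.22·0.6787 + 256.2·0.9950 = 294.5 kg
  SrO: 27.87·0.7005 = 19.52 kg
  Li2O: 14.89·0.04600 = 0.6849 kg
  TiO2: 96.69·0.9901 = 95.73 kg
  Na2O: 41.22·0.1142 = 4.707 kg
  Al2O3: 50.16·0.6526 + 14.89·0.1643 + 41.22·0.1940 + 256.2·0.003000 = 43.95 kg
LOI: 50.16·0.3474 + 96.69·0.009900 + 14.89·0.01000 + 41.22·0.01310 + 256.2·0.002000 + 27.87·0.2995 = 27.93 kg
batch − LOI leaves glass = 487.0 − 27.93 = 459.1 kg (= Σ oxide masses)
oxide / glass × 100 gives the wt %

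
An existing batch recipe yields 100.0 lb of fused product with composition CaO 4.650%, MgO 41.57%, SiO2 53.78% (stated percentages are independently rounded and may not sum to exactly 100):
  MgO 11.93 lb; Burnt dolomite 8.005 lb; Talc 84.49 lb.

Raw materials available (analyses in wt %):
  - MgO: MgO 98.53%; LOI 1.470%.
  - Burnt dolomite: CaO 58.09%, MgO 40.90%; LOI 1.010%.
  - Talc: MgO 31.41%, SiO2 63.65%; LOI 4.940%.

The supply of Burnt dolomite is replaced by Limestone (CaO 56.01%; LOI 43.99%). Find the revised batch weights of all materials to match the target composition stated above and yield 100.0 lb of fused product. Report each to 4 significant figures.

Revised batch per 100.0 lb fused product:
  MgO: 15.25 lb
  Limestone: 8.302 lb
  Talc: 84.49 lb
Total batch = 108.0 lb; LOI loss = 8.050 lb

All internal work holds exact precision at each step; mid-chain values are printed (rounded to four significant figures) when written out; a single rounding yields each reported figure — the derived quantities, including the yield, net glass mass, three oxide percentages, totals, LOI, are carried using the weight values on 100.0 lb of glass in full precision as set out in the problem or the answer.
The oxide mass targets at 100.0 lb fused product:
  CaO: 4.650% × 100.0 = 4.650 lb
  MgO: 41.57% × 100.0 = 41.57 lb
  SiO2: 53.78% × 100.0 = 53.78 lb
A balance pass over the oxides, using the reported weights, per the basis as stated (oxide sums agree with the targets given rounding of the digits):
  CaO: 8.302·0.5601 = 4.650 lb (target 4.650 lb)
  MgO: 15.25·0.9853 + 84.49·0.3141 = 41.56 lb (target 41.57 lb)
  SiO2: 84.49·0.6365 = 53.78 lb (target 53.78 lb)
Glass-mass sanity pass: whole batch net of LOI = 99.99 lb (per-oxide target masses sum to 100.0 lb; the stated basis being 100.0 lb — a pure rounding effect).
Whole-batch sum: Σ batch = 108.0 lb; the LOI term Σ batch·LOI equals 8.050 lb; the yield ratio, glass ÷ batch: 92.55%.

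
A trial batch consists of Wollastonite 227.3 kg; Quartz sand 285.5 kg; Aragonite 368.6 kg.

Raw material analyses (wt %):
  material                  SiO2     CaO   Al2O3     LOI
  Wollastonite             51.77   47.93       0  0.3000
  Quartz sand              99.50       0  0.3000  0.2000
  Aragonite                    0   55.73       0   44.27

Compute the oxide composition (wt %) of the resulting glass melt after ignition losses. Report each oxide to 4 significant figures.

Glass mass = 717.0 kg (batch 881.4 − LOI 164.4).
Composition: SiO2 56.03%, CaO 43.85%, Al2O3 0.1195%

Full float precision is kept through the solve. Values along the way appear rounded off to 4 significant figures in the working — exactly one rounding is applied to each reported value — the derived quantities, including the yield, three oxide percentages, totals, ignition loss, glass mass, are carried from the batch weights at 717.0 kg of glass at full float precision as they appear in the problem or answer text.
Mass of each oxide from the mix:
  SiO2: 227.3·0.5177 + 285.5·0.9950 = 401.7 kg
  CaO: 227.3·0.4793 + 368.6·0.5573 = 314.4 kg
  Al2O3: 285.5·0.003000 = 0.8565 kg
LOI: 227.3·0.003000 + 285.5·0.002000 + 368.6·0.4427 = 164.4 kg
Glass = total batch minus LOI = 881.4 − 164.4 = 717.0 kg (= Σ oxide masses)
wt %: oxide over glass, times 100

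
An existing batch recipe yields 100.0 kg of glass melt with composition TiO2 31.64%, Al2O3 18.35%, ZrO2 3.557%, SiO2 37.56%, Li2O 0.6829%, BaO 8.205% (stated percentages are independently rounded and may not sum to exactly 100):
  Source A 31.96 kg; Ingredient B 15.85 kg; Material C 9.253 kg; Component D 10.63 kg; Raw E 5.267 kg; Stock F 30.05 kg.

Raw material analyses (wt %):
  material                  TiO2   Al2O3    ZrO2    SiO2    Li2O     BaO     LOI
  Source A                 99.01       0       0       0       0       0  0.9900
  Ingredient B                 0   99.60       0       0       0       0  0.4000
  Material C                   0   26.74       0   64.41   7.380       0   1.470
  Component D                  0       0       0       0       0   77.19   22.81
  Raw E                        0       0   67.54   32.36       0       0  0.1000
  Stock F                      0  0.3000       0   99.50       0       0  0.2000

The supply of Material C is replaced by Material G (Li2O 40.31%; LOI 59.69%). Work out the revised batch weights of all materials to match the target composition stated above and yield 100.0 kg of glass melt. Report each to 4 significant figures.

Mid-chain values appear, with 4-significant-digit rounding, across the worked steps — the whole derivation runs at full float precision from first step to last; every reported result is rounded exactly once; all derived quantities (the totals, the yield, six oxide percentages, net glass mass, LOI) are rebuilt at exact precision using the weight values on 100.0 kg of glass, precisely as stated by either problem or answer.
Oxide-by-oxide targets in 100.0 kg glass melt:
  TiO2: 31.64% × 100.0 = 31.64 kg
  Al2O3: 18.35% × 100.0 = 18.35 kg
  ZrO2: 3.557% × 100.0 = 3.557 kg
  SiO2: 37.56% × 100.0 = 37.56 kg
  Li2O: 0.6829% × 100.0 = 0.6829 kg
  BaO: 8.205% × 100.0 = 8.205 kg
Oxide-by-oxide audit on the weights just shown, per the basis as stated (target by target, the sums agree modulo rounding of the values):
  TiO2: 31.96·0.9901 = 31.64 kg (target 31.64 kg)
  Al2O3: 18.32·0.9960 + 36.04·0.003000 = 18.35 kg (target 18.35 kg)
  ZrO2: 5.267·0.6754 = 3.557 kg (target 3.557 kg)
  SiO2: 5.267·0.3236 + 36.04·0.9950 = 37.56 kg (target 37.56 kg)
  Li2O: 1.694·0.4031 = 0.6829 kg (target 0.6829 kg)
  BaO: 10.63·0.7719 = 8.205 kg (target 8.205 kg)
Auditing the glass mass value: net batch after ignition = 100.0 kg (targets for the oxides total 99.99 kg; the stated basis being 100.0 kg — any gap is answer rounding).
Batch total: Σ batch = 103.9 kg; the LOI term Σ batch·LOI equals 3.903 kg; yield, glass over the total, = 96.24%.

Revised batch per 100.0 kg glass melt:
  Source A: 31.96 kg
  Ingredient B: 18.32 kg
  Material G: 1.694 kg
  Component D: 10.63 kg
  Raw E: 5.267 kg
  Stock F: 36.04 kg
Total batch = 103.9 kg; LOI loss = 3.903 kg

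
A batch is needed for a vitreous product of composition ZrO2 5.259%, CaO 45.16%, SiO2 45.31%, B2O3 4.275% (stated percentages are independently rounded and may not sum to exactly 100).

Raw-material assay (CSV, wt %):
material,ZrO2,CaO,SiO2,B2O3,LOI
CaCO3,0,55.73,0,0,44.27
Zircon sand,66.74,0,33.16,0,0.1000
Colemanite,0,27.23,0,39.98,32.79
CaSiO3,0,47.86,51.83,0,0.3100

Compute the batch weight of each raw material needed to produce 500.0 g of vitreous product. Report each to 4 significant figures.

Each numeric step carries full float precision in all steps — values along the way are shown, with 4-significant-digit rounding, on the page. Every reported figure is rounded just once; the derived quantities, including net glass mass, ignition loss, totals, four oxide percentages, the yield, are computed from the batch weights at 500.0 g of glass in full float precision, as they appear in the question or the answer.
Target oxide masses per 500.0 g vitreous product:
  ZrO2: 5.259% × 500.0 = 26.30 g
  CaO: 45.16% × 500.0 = 225.8 g
  SiO2: 45.31% × 500.0 = 226.6 g
  B2O3: 4.275% × 500.0 = 21.38 g
Balance tally, oxide-wise, given the weights on record, for the quoted basis mass (delivered sums recover each target inside rounding margins):
  ZrO2: 39.40·0.6674 = 26.30 g (target 26.30 g)
  CaO: 25.32·0.5573 + 53.46·0.2723 + 411.9·0.4786 = 225.8 g (target 225.8 g)
  SiO2: 39.40·0.3316 + 411.9·0.5183 = 226.6 g (target 226.6 g)
  B2O3: 53.46·0.3998 = 21.37 g (target 21.38 g)
Consistency of the glass mass: batch total minus LOI = 500.0 g (per-oxide target masses sum to 500.0 g; stated basis 500.0 g — gaps are rounding artifacts).
Adding the batch up: Σ batch = 530.1 g; ignition loss, Σ(batch × LOI) = 30.05 g; yield, glass over the total, = 94.33%.

Batch per 500.0 g vitreous product:
  CaCO3: 25.32 g
  Zircon sand: 39.40 g
  Colemanite: 53.46 g
  CaSiO3: 411.9 g
Total batch = 530.1 g; LOI loss = 30.05 g; yield = 94.33%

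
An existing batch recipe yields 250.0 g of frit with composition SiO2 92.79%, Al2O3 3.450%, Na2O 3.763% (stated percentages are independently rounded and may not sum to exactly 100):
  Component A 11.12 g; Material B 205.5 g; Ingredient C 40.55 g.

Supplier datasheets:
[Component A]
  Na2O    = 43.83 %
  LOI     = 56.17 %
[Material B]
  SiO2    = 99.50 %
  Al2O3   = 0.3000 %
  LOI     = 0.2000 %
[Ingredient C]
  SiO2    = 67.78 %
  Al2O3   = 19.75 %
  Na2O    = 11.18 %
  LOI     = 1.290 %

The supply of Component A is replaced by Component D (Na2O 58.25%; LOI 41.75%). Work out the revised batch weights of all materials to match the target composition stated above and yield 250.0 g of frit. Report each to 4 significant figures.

Revised batch per 250.0 g frit:
  Component D: 8.368 g
  Material B: 205.5 g
  Ingredient C: 40.55 g
Total batch = 254.4 g; LOI loss = 4.428 g

Each numeric step keeps full float precision throughout. In-progress results appear rounded to four significant figures alongside each step. Every reported value takes exactly one rounding — derived quantities, which include the totals, ignition loss, glass mass, three oxide percentages, yield, are rebuilt at full float precision, precisely as stated by problem or answer, from the batch weights on 250.0 g of glass.
Per-oxide target masses for 250.0 g frit:
  SiO2: 92.79% × 250.0 = 232.0 g
  Al2O3: 3.450% × 250.0 = 8.625 g
  Na2O: 3.763% × 250.0 = 9.408 g
Verifying the oxide balance using the reported weights, against the basis in use (delivered sums recover each target inside rounding margins):
  SiO2: 205.5·0.9950 + 40.55·0.6778 = 232.0 g (target 232.0 g)
  Al2O3: 205.5·0.003000 + 40.55·0.1975 = 8.625 g (target 8.625 g)
  Na2O: 8.368·0.5825 + 40.55·0.1118 = 9.408 g (target 9.408 g)
Auditing the glass mass value: net batch after ignition = 250.0 g (oxide target masses add up to 250.0 g; versus the stated basis of 250.0 g — gaps are rounding artifacts).
Adding the batch up: Σ batch = 254.4 g; LOI loss = Σ batch·LOI = 4.428 g; yield = glass ÷ total batch = 98.26%.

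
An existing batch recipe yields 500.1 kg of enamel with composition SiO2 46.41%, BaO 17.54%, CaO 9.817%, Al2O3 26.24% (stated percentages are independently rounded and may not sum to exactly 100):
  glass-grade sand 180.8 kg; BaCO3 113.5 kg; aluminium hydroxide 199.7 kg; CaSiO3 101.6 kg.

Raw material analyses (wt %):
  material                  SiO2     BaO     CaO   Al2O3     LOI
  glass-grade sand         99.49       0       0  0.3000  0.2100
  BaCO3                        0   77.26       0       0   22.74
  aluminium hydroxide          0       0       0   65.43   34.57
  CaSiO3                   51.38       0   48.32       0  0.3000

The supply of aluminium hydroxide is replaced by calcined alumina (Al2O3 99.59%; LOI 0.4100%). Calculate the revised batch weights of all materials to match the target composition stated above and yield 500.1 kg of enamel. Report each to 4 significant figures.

In-progress results appear (rounded to four significant digits) when written out; the working math runs at full precision in all steps — exactly one rounding lands on every reported result; derived quantities, which include net glass mass, totals, the yield, ignition loss, the four compositions, are computed in full float precision, precisely as stated by the problem or answer text, using the weight values at 500.1 kg of glass.
Oxide-by-oxide targets in 500.1 kg enamel:
  SiO2: 46.41% × 500.1 = 232.1 kg
  BaO: 17.54% × 500.1 = 87.72 kg
  CaO: 9.817% × 500.1 = 49.09 kg
  Al2O3: 26.24% × 500.1 = 131.2 kg
Oxide-by-oxide audit working from each reported weight, relative to the basis at hand (delivered sums recover each target within answer rounding):
  SiO2: 180.8·0.9949 + 101.6·0.5138 = 232.1 kg (target 232.1 kg)
  BaO: 113.5·0.7726 = 87.69 kg (target 87.72 kg)
  CaO: 101.6·0.4832 = 49.09 kg (target 49.09 kg)
  Al2O3: 180.8·0.003000 + 131.2·0.9959 = 131.2 kg (target 131.2 kg)
Glass-mass bookkeeping: the batch minus its LOI: 500.1 kg (targets for the oxides total 500.1 kg; stated basis 500.1 kg — gaps are rounding artifacts).
Adding the batch up: Σ batch = 527.1 kg; the LOI term Σ batch·LOI equals 27.03 kg; yield: glass divided by total = 94.87%.

Revised batch per 500.1 kg enamel:
  glass-grade sand: 180.8 kg
  BaCO3: 113.5 kg
  calcined alumina: 131.2 kg
  CaSiO3: 101.6 kg
Total batch = 527.1 kg; LOI loss = 27.03 kg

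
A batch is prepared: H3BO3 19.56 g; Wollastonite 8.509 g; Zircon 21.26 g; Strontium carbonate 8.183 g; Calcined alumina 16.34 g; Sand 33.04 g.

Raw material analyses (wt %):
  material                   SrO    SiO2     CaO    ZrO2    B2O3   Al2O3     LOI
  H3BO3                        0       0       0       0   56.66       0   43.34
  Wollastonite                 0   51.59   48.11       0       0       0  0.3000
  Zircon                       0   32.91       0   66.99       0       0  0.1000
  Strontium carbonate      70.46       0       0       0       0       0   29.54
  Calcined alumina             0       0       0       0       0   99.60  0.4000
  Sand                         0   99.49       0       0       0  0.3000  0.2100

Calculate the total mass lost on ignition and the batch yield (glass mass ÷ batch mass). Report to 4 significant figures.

LOI loss = 11.08 g; glass = 95.82 g; yield = 89.64%

Full float precision is kept from first step to last — the intermediate values are displayed, rounded to 4 significant figures, in the working — a single rounding completes each reported figure — derived quantities are rebuilt at exact precision (glass mass, LOI, the six compositions, yield, totals) from the weighed amounts on 95.82 g of glass, as written in the problem or the answer.
Per-material ignition loss:
  H3BO3: 19.56 × 0.4334 = 8.477 g
  Wollastonite: 8.509 × 0.003000 = 0.02553 g
  Zircon: 21.26 × 0.001000 = 0.02126 g
  Strontium carbonate: 8.183 × 0.2954 = 2.417 g
  Calcined alumina: 16.34 × 0.004000 = 0.06536 g
  Sand: 33.04 × 0.002100 = 0.06938 g
Total LOI = 11.08 g
Glass = batch − LOI = 106.9 − 11.08 = 95.82 g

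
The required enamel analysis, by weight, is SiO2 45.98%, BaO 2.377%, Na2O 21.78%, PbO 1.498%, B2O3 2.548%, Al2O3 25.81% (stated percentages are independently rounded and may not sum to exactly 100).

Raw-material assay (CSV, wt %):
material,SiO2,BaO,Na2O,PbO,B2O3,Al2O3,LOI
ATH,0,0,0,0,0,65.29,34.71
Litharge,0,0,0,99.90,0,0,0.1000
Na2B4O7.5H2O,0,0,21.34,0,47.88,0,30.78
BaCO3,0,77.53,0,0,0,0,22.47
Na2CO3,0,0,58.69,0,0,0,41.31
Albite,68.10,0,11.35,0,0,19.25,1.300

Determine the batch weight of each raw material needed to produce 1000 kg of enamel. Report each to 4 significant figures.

Batch per 1000 kg enamel:
  ATH: 196.2 kg
  Litharge: 14.99 kg
  Na2B4O7.5H2O: 53.22 kg
  BaCO3: 30.66 kg
  Na2CO3: 221.2 kg
  Albite: 675.2 kg
Total batch = 1191 kg; LOI loss = 191.5 kg; yield = 83.92%

The intermediate values are shown rounded to 4 significant figures as written — every computation runs at full float precision from first step to last; each reported result is rounded once only — derived quantities (the yield, LOI, six oxide percentages, net glass mass, totals) are computed in full float precision using the weight values for 1000 kg of glass exactly as printed in either problem or answer.
Target oxide masses per 1000 kg enamel:
  SiO2: 45.98% × 1000 = 459.8 kg
  BaO: 2.377% × 1000 = 23.77 kg
  Na2O: 21.78% × 1000 = 217.8 kg
  PbO: 1.498% × 1000 = 14.98 kg
  B2O3: 2.548% × 1000 = 25.48 kg
  Al2O3: 25.81% × 1000 = 258.1 kg
Per-oxide balance check per the reported batch figures, at the basis given (sums match the target masses given rounding of the digits):
  SiO2: 675.2·0.6810 = 459.8 kg (target 459.8 kg)
  BaO: 30.66·0.7753 = 23.77 kg (target 23.77 kg)
  Na2O: 53.22·0.2134 + 221.2·0.5869 + 675.2·0.1135 = 217.8 kg (target 217.8 kg)
  PbO: 14.99·0.9990 = 14.98 kg (target 14.98 kg)
  B2O3: 53.22·0.4788 = 25.48 kg (target 25.48 kg)
  Al2O3: 196.2·0.6529 + 675.2·0.1925 = 258.1 kg (target 258.1 kg)
Glass mass check: total batch − LOI = 999.9 kg (oxide target masses add up to 999.9 kg; with the basis standing at 1000 kg — any gap is answer rounding).
Summing the batch: Σ batch = 1191 kg; ignition loss, Σ(batch × LOI) = 191.5 kg; glass ÷ batch gives a yield of 83.92%.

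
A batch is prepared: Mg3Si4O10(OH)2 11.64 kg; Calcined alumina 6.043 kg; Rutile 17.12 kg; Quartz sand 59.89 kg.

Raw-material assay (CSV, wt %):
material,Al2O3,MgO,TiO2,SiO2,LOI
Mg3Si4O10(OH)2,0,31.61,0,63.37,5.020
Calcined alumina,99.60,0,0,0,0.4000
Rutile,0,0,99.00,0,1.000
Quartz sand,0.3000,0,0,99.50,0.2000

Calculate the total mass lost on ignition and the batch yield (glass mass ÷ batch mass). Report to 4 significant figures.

Values along the way are printed rounded to 4 significant figures at each printed step — exact precision is maintained from start to finish; each reported value takes a single rounding. All derived quantities, including the four compositions, the totals, yield, net glass mass, LOI, are computed from the weighed amounts for 93.79 kg of glass at full float precision, precisely as stated by the question or the answer.
Material-by-material LOI:
  Mg3Si4O10(OH)2: 11.64 × 0.05020 = 0.5843 kg
  Calcined alumina: 6.043 × 0.004000 = 0.02417 kg
  Rutile: 17.12 × 0.01000 = 0.1712 kg
  Quartz sand: 59.89 × 0.002000 = 0.1198 kg
Total LOI = 0.8995 kg
Glass = batch − LOI = 94.69 − 0.8995 = 93.79 kg

LOI loss = 0.8995 kg; glass = 93.79 kg; yield = 99.05%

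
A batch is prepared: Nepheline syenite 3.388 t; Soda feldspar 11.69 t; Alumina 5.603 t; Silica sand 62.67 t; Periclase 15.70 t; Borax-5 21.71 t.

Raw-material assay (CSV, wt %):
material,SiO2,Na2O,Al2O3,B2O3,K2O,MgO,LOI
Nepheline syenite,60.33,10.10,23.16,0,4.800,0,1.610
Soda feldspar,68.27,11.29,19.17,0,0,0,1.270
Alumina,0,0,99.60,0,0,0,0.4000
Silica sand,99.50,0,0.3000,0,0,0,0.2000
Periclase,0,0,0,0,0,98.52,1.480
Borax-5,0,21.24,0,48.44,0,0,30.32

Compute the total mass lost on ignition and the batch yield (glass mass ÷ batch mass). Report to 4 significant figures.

LOI loss = 7.166 t; glass = 113.6 t; yield = 94.07%

Rounding to four significant digits extends to every working value as shown; the whole derivation carries exact precision through every step. Exactly one rounding is applied to each reported number — the derived quantities are computed in full precision (yield, the six compositions, glass mass, the totals, ignition loss) starting from the weights at 113.6 t of glass as written in problem or answer.
Ignition loss by material:
  Nepheline syenite: 3.388 × 0.01610 = 0.05455 t
  Soda feldspar: 11.69 × 0.01270 = 0.1485 t
  Alumina: 5.603 × 0.004000 = 0.02241 t
  Silica sand: 62.67 × 0.002000 = 0.1253 t
  Periclase: 15.70 × 0.01480 = 0.2324 t
  Borax-5: 21.71 × 0.3032 = 6.582 t
Total LOI = 7.166 t
Glass = batch − LOI = 120.8 − 7.166 = 113.6 t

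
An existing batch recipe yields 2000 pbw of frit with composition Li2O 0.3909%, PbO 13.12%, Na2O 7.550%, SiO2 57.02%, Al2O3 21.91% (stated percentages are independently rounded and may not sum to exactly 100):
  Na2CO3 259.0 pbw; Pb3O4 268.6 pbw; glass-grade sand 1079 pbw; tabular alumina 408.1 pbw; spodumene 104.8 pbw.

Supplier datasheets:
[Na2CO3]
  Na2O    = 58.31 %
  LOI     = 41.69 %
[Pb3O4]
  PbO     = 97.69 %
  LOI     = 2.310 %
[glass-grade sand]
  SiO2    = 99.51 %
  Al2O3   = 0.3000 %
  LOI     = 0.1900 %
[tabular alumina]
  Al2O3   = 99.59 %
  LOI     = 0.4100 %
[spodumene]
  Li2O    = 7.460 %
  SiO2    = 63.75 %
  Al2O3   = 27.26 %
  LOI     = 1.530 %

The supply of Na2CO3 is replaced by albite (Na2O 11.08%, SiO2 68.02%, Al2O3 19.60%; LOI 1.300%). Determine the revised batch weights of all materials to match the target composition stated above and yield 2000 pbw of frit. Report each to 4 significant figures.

The intermediate values appear, rounded to 4 significant figures, alongside each step; the whole derivation maintains full float precision at each step — each reported value takes exactly one rounding — derived quantities, including LOI, totals, the five compositions, yield, glass mass, are re-derived from the weighed amounts for 2000 pbw of glass in full precision, exactly as printed in the problem or the answer.
Per-oxide target masses for 2000 pbw frit:
  Li2O: 0.3909% × 2000 = 7.818 pbw
  PbO: 13.12% × 2000 = 262.4 pbw
  Na2O: 7.550% × 2000 = 151.0 pbw
  SiO2: 57.02% × 2000 = 1140 pbw
  Al2O3: 21.91% × 2000 = 438.2 pbw
Balance tally, oxide-wise, with the batch weights as given, under the basis named above (every target is met by its sum net of answer rounding effects):
  Li2O: 104.8·0.07460 = 7.818 pbw (target 7.818 pbw)
  PbO: 268.6·0.9769 = 262.4 pbw (target 262.4 pbw)
  Na2O: 1363·0.1108 = 151.0 pbw (target 151.0 pbw)
  SiO2: 1363·0.6802 + 147.3·0.9951 + 104.8·0.6375 = 1141 pbw (target 1140 pbw)
  Al2O3: 1363·0.1960 + 147.3·0.003000 + 142.7·0.9959 + 104.8·0.2726 = 438.3 pbw (target 438.2 pbw)
Glass mass check: the batch minus its LOI: 2000 pbw (oxide target masses add up to 2000 pbw; against the stated basis, 2000 pbw — rounding explains the deltas).
Adding the batch up: Σ batch = 2026 pbw; loss to ignition Σ batch·LOI = 26.39 pbw; as yield: glass ÷ batch → 98.70%.

Revised batch per 2000 pbw frit:
  albite: 1363 pbw
  Pb3O4: 268.6 pbw
  glass-grade sand: 147.3 pbw
  tabular alumina: 142.7 pbw
  spodumene: 104.8 pbw
Total batch = 2026 pbw; LOI loss = 26.39 pbw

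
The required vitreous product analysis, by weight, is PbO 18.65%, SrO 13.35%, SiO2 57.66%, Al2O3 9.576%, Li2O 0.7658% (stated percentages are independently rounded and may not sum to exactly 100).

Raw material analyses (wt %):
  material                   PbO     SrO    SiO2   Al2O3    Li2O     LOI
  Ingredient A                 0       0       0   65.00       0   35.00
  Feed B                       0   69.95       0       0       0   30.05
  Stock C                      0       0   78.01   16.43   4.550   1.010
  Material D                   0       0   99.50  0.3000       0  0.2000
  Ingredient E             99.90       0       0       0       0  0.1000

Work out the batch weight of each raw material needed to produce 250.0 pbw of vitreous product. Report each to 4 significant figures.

All internal work maintains exact precision all the way through; working values are displayed rounded to four significant figures — each reported value is rounded once only; the derived quantities (five oxide percentages, the yield, net glass mass, totals, ignition loss) are re-derived at full float precision from the weighed amounts per 250.0 pbw of glass exactly as printed in the problem or answer text.
The oxide mass targets at 250.0 pbw vitreous product:
  PbO: 18.65% × 250.0 = 46.62 pbw
  SrO: 13.35% × 250.0 = 33.38 pbw
  SiO2: 57.66% × 250.0 = 144.2 pbw
  Al2O3: 9.576% × 250.0 = 23.94 pbw
  Li2O: 0.7658% × 250.0 = 1.914 pbw
Per-oxide balance check working from each reported weight, for the quoted basis mass (sums match the target masses net of answer rounding effects):
  PbO: 46.67·0.9990 = 46.62 pbw (target 46.62 pbw)
  SrO: 47.71·0.6995 = 33.37 pbw (target 33.38 pbw)
  SiO2: 42.08·0.7801 + 111.9·0.9950 = 144.2 pbw (target 144.2 pbw)
  Al2O3: 25.68·0.6500 + 42.08·0.1643 + 111.9·0.003000 = 23.94 pbw (target 23.94 pbw)
  Li2O: 42.08·0.04550 = 1.915 pbw (target 1.914 pbw)
The glass-mass cross-check: total charge less LOI = 250.0 pbw (the Σ of target masses is 250.0 pbw; basis as stated: 250.0 pbw — differing by rounding only).
Batch grand total — Σ batch = 274.0 pbw; LOI loss = Σ batch·LOI = 24.02 pbw; yield = glass ÷ total batch = 91.23%.

Batch per 250.0 pbw vitreous product:
  Ingredient A: 25.68 pbw
  Feed B: 47.71 pbw
  Stock C: 42.08 pbw
  Material D: 111.9 pbw
  Ingredient E: 46.67 pbw
Total batch = 274.0 pbw; LOI loss = 24.02 pbw; yield = 91.23%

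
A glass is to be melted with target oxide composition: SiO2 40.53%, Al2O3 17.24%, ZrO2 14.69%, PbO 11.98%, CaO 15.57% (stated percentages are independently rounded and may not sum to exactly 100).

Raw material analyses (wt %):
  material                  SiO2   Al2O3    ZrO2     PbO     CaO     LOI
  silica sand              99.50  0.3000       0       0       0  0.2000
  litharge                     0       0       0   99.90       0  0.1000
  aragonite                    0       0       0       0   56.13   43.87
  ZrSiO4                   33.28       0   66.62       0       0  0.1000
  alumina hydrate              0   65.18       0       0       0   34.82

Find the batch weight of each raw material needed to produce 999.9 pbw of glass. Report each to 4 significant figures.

Batch per 999.9 pbw glass:
  silica sand: 333.6 pbw
  litharge: 119.9 pbw
  aragonite: 277.4 pbw
  ZrSiO4: 220.5 pbw
  alumina hydrate: 262.9 pbw
Total batch = 1214 pbw; LOI loss = 214.2 pbw; yield = 82.36%

In-progress results are printed rounded off to 4 significant figures across the worked steps; each numeric step runs at full precision at every stage. Every reported value is rounded just once. The derived quantities are computed using the weight values per 999.9 pbw of glass at full float precision (totals, ignition loss, glass mass, the yield, five oxide percentages) exactly as shown in the problem or the answer.
Oxide-by-oxide targets in 999.9 pbw glass:
  SiO2: 40.53% × 999.9 = 405.3 pbw
  Al2O3: 17.24% × 999.9 = 172.4 pbw
  ZrO2: 14.69% × 999.9 = 146.9 pbw
  PbO: 11.98% × 999.9 = 119.8 pbw
  CaO: 15.57% × 999.9 = 155.7 pbw
Sums-versus-targets review using the reported weights, on the stated basis (delivered sums recover each target exact up to rounding of places):
  SiO2: 333.6·0.9950 + 220.5·0.3328 = 405.3 pbw (target 405.3 pbw)
  Al2O3: 333.6·0.003000 + 262.9·0.6518 = 172.4 pbw (target 172.4 pbw)
  ZrO2: 220.5·0.6662 = 146.9 pbw (target 146.9 pbw)
  PbO: 119.9·0.9990 = 119.8 pbw (target 119.8 pbw)
  CaO: 277.4·0.5613 = 155.7 pbw (target 155.7 pbw)
Glass-mass bookkeeping: the batch minus its LOI: 1000 pbw (targets for the oxides total 1000 pbw; against the stated basis, 999.9 pbw — rounding explains the deltas).
Batch total: Σ batch = 1214 pbw; loss to ignition Σ batch·LOI = 214.2 pbw; yield, glass over the total, = 82.36%.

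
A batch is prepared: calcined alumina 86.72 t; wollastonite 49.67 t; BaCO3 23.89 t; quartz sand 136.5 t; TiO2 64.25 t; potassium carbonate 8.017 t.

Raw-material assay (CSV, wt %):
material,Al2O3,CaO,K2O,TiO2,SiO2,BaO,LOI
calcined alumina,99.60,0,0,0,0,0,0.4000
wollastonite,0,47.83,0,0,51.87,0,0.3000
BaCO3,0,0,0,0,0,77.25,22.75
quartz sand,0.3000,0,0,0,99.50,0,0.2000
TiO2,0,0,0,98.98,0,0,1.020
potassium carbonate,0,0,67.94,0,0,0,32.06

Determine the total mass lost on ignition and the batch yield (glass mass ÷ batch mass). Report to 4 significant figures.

LOI loss = 9.429 t; glass = 359.6 t; yield = 97.44%

Each numeric step holds full precision from start to finish. Mid-chain values are shown, rounded to 4 significant digits, when written out. Each reported number takes just one rounding — all derived quantities are rebuilt using the weight values on 359.6 t of glass in exact precision (yield, totals, ignition loss, six oxide percentages, glass mass) as quoted within problem or answer.
Loss on ignition, line by line:
  calcined alumina: 86.72 × 0.004000 = 0.3469 t
  wollastonite: 49.67 × 0.003000 = 0.1490 t
  BaCO3: 23.89 × 0.2275 = 5.435 t
  quartz sand: 136.5 × 0.002000 = 0.2730 t
  TiO2: 64.25 × 0.01020 = 0.6554 t
  potassium carbonate: 8.017 × 0.3206 = 2.570 t
Total LOI = 9.429 t
Glass = batch − LOI = 369.0 − 9.429 = 359.6 t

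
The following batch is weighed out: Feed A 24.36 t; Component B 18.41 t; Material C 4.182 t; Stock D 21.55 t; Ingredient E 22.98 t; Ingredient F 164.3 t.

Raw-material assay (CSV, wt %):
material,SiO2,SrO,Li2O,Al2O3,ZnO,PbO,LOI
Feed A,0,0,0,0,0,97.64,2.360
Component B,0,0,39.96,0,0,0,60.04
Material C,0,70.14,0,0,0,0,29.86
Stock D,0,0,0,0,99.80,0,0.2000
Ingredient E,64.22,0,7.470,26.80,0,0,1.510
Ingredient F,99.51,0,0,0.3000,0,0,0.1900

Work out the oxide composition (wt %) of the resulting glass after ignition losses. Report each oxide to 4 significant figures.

In-progress results are shown (rounded to four significant digits) on the page. Each numeric step holds exact precision in all steps; each reported value is rounded a single time. All derived quantities (yield, the six compositions, the totals, ignition loss, glass mass) are re-derived in exact precision starting from the weights for 242.2 t of glass, as given in the question or the answer.
Oxide-by-oxide delivered mass:
  SiO2: 22.98·0.6422 + 164.3·0.9951 = 178.3 t
  SrO: 4.182·0.7014 = 2.933 t
  Li2O: 18.41·0.3996 + 22.98·0.07470 = 9.073 t
  Al2O3: 22.98·0.2680 + 164.3·0.003000 = 6.652 t
  ZnO: 21.55·0.9980 = 21.51 t
  PbO: 24.36·0.9764 = 23.79 t
LOI: 24.36·0.02360 + 18.41·0.6004 + 4.182·0.2986 + 21.55·0.002000 + 22.98·0.01510 + 164.3·0.001900 = 13.58 t
batch − LOI leaves glass = 255.8 − 13.58 = 242.2 t (matching Σ of the oxides)
percent share: oxide ÷ glass, ×100

Glass mass = 242.2 t (batch 255.8 − LOI 13.58).
Composition: SiO2 73.60%, SrO 1.211%, Li2O 3.746%, Al2O3 2.746%, ZnO 8.880%, PbO 9.820%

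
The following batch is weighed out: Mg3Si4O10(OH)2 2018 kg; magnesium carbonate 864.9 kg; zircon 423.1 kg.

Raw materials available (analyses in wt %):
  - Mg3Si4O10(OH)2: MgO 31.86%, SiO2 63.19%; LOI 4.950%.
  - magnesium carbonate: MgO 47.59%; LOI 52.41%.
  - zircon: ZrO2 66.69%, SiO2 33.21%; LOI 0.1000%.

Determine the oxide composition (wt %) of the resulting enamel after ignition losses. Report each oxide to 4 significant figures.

Glass mass = 2752 kg (batch 3306 − LOI 553.6).
Composition: ZrO2 10.25%, MgO 38.31%, SiO2 51.43%

The whole derivation maintains full precision at every stage; the intermediate values are displayed rounded to 4 significant digits as written; a single rounding completes each reported number — the derived quantities (the totals, yield, the three compositions, net glass mass, ignition loss) are re-derived in full float precision starting from the weights at 2752 kg of glass exactly as printed in the question or the answer.
Per-oxide mass from batch:
  ZrO2: 423.1·0.6669 = 282.2 kg
  MgO: 2018·0.3186 + 864.9·0.4759 = 1055 kg
  SiO2: 2018·0.6319 + 423.1·0.3321 = 1416 kg
LOI: 2018·0.04950 + 864.9·0.5241 + 423.1·0.001000 = 553.6 kg
Net of LOI, the glass mass = 3306 − 553.6 = 2752 kg (the oxide masses sum to this)
wt % = 100 × oxide mass / glass mass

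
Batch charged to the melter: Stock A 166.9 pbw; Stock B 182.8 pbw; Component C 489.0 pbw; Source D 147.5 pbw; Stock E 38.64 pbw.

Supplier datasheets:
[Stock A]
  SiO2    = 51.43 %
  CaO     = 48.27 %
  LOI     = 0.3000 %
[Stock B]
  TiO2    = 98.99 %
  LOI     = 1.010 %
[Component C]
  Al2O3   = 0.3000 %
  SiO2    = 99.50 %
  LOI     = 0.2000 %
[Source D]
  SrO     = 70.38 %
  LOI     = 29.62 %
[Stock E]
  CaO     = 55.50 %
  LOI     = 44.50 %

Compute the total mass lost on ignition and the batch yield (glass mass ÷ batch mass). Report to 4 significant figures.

Mid-chain values are displayed rounded to 4 significant digits in the working — each numeric step maintains exact precision in every operation — every reported figure includes exactly one rounding. The derived quantities, which include totals, the five compositions, yield, net glass mass, ignition loss, are rebuilt in full float precision, precisely as stated by question or answer, starting from the weights per 960.6 pbw of glass.
Material-by-material LOI:
  Stock A: 166.9 × 0.003000 = 0.5007 pbw
  Stock B: 182.8 × 0.01010 = 1.846 pbw
  Component C: 489.0 × 0.002000 = 0.9780 pbw
  Source D: 147.5 × 0.2962 = 43.69 pbw
  Stock E: 38.64 × 0.4450 = 17.19 pbw
Total LOI = 64.21 pbw
Glass = batch − LOI = 1025 − 64.21 = 960.6 pbw

LOI loss = 64.21 pbw; glass = 960.6 pbw; yield = 93.73%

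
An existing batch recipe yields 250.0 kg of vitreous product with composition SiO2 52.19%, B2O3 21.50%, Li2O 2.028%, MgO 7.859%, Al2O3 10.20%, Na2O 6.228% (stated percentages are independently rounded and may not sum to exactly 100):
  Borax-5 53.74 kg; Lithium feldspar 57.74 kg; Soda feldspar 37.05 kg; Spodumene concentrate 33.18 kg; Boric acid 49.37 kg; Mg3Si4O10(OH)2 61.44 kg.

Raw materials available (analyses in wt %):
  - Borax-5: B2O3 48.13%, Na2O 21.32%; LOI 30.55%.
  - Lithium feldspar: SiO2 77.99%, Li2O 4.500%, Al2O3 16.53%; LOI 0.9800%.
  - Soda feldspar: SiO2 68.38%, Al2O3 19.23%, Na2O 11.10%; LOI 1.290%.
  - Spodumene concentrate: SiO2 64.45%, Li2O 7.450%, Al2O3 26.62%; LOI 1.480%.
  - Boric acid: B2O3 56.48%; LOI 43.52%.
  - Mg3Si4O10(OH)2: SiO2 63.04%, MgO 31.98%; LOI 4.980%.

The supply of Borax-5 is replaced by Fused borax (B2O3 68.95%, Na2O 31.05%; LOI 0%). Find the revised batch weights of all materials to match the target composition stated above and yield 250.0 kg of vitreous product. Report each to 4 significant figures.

Intermediates are shown, with 4-significant-figure rounding, between the steps — the working math carries full float precision at all times; a single rounding yields each reported result — the derived quantities, including glass mass, the totals, the six compositions, LOI, yield, are recomputed from the weighed amounts for 250.0 kg of glass at full precision, as written in the question or the answer.
Per-oxide target masses for 250.0 kg vitreous product:
  SiO2: 52.19% × 250.0 = 130.5 kg
  B2O3: 21.50% × 250.0 = 53.75 kg
  Li2O: 2.028% × 250.0 = 5.070 kg
  MgO: 7.859% × 250.0 = 19.65 kg
  Al2O3: 10.20% × 250.0 = 25.50 kg
  Na2O: 6.228% × 250.0 = 15.57 kg
Verifying the oxide balance applying the batch weights above, at the basis given (delivered sums recover each target given rounding of the digits):
  SiO2: 57.74·0.7799 + 37.05·0.6838 + 33.18·0.6445 + 61.44·0.6304 = 130.5 kg (target 130.5 kg)
  B2O3: 36.90·0.6895 + 50.12·0.5648 = 53.75 kg (target 53.75 kg)
  Li2O: 57.74·0.04500 + 33.18·0.07450 = 5.070 kg (target 5.070 kg)
  MgO: 61.44·0.3198 = 19.65 kg (target 19.65 kg)
  Al2O3: 57.74·0.1653 + 37.05·0.1923 + 33.18·0.2662 = 25.50 kg (target 25.50 kg)
  Na2O: 36.90·0.3105 + 37.05·0.1110 = 15.57 kg (target 15.57 kg)
Glass mass check: the batch minus its LOI: 250.0 kg (oxide target masses add up to 250.0 kg; versus the stated basis of 250.0 kg — deltas are rounding alone).
Adding the batch up: Σ batch = 276.4 kg; LOI removed, Σ of batch·LOI: 26.41 kg; as yield: glass ÷ batch → 90.45%.

Revised batch per 250.0 kg vitreous product:
  Fused borax: 36.90 kg
  Lithium feldspar: 57.74 kg
  Soda feldspar: 37.05 kg
  Spodumene concentrate: 33.18 kg
  Boric acid: 50.12 kg
  Mg3Si4O10(OH)2: 61.44 kg
Total batch = 276.4 kg; LOI loss = 26.41 kg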